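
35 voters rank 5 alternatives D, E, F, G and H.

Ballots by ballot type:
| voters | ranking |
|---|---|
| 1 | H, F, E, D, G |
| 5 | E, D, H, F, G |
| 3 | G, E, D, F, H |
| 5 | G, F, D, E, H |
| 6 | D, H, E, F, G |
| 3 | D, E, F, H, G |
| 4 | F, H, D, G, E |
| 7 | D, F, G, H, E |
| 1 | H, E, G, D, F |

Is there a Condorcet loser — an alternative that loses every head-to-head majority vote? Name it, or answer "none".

none

Pairwise majorities:
D vs E: D preferred on 5+6+3+4+7 = 25 ballots; D wins 25–10.
D vs F: 5+3+6+3+7+1 = 25 for D, 10 for F — D by 25–10.
D vs G: D wins 26–9.
D vs H: 5+3+5+6+3+7 = 29 for D, 6 for H — D by 29–6.
E vs F: E, 18–17.
E–G: G 19–16.
E vs H: H wins 19–16.
F vs G: F preferred on 1+5+6+3+4+7 = 26 ballots; F wins 26–9.
F vs H: 22 to 13, F.
G vs H: 3+5+7 = 15 for G, 20 for H — H by 20–15.
Every alternative wins at least one matchup (D beats E; E beats F; F beats G; G beats E; H beats E), so there is no Condorcet loser.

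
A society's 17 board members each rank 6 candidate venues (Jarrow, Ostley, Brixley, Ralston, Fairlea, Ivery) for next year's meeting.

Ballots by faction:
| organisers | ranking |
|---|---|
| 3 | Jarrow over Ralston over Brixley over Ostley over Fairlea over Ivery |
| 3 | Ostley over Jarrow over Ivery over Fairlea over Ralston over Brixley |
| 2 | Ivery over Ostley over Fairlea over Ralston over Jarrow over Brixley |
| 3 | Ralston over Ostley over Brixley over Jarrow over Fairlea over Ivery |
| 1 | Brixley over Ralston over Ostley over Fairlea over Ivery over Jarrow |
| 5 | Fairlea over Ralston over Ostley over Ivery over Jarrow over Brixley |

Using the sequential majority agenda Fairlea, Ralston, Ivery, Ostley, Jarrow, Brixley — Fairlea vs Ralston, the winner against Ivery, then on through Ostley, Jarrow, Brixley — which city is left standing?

Ostley

Round 1: Fairlea vs Ralston — 10–7, Fairlea advances.
Round 2: Fairlea vs Ivery — 12–5, Fairlea advances.
Round 3: Fairlea vs Ostley — 5–12, Ostley advances.
Round 4: Ostley vs Jarrow — 14–3, Ostley advances.
Round 5: Ostley vs Brixley — 13–4, Ostley advances.
The agenda winner is Ostley.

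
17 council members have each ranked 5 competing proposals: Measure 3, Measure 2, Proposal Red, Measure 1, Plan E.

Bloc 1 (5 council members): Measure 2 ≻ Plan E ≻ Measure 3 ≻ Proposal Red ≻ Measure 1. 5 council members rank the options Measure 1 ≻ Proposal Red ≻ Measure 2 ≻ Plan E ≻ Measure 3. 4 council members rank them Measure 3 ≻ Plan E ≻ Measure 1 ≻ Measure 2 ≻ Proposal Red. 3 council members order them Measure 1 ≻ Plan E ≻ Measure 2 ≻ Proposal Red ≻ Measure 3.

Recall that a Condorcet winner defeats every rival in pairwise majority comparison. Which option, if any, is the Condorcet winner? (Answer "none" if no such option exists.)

Pairwise majorities:
Measure 3–Measure 2: Measure 2 13–4.
Measure 3 vs Proposal Red: Measure 3 wins 9–8.
Measure 3 vs Measure 1: Measure 3 wins 9–8.
Measure 3 vs Plan E: Plan E wins 13–4.
Measure 2–Proposal Red: Measure 2 12–5.
Measure 2 vs Measure 1: Measure 1, 12–5.
Measure 2 vs Plan E: Measure 2 wins 10–7.
Proposal Red vs Measure 1: Measure 1 wins 12–5.
Proposal Red–Plan E: Plan E 12–5.
Measure 1–Plan E: Plan E 9–8.
Every option loses at least once (Measure 3 loses to Measure 2; Measure 2 loses to Measure 1; Proposal Red loses to Measure 3; Measure 1 loses to Measure 3; Plan E loses to Measure 2). The majority relation contains the cycle Measure 3 beats Measure 1 beats Measure 2 beats Measure 3, so there is no Condorcet winner.

none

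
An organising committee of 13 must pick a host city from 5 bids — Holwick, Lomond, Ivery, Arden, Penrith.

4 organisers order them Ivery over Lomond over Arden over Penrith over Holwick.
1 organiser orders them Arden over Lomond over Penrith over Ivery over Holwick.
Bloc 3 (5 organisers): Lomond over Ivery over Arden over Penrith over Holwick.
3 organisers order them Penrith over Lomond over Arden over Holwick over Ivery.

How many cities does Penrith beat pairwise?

Penrith against each rival (13 organisers):
Penrith vs Holwick: Penrith wins 13–0.
Penrith vs Lomond: Lomond wins 10–3.
Penrith vs Ivery: Ivery wins 9–4.
Penrith vs Arden: Penrith preferred on 3 ballots; Arden wins 10–3.
Penrith beats Holwick; loses to Lomond, Ivery, Arden — 1 pairwise win.

1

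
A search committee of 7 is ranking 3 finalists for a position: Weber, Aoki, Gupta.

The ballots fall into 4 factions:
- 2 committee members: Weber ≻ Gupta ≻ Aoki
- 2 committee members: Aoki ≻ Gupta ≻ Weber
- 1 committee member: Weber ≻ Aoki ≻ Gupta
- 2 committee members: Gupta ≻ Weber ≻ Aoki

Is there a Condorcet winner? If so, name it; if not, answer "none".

Head-to-head results (7 committee members):
Weber vs Aoki: Weber, 5–2.
Weber vs Gupta: Weber preferred on 2+1 = 3 ballots; Gupta wins 4–3.
Aoki vs Gupta: Gupta, 4–3.
Gupta defeats every rival head-to-head and is the Condorcet winner.

Gupta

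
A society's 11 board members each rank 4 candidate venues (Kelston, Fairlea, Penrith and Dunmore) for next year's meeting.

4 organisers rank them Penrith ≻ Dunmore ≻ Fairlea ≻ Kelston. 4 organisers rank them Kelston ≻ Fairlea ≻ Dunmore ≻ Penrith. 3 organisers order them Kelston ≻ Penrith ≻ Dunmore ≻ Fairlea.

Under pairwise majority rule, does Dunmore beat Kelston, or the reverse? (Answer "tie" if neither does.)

Kelston

Ballots ranking Dunmore above Kelston: 4.
Ballots ranking Kelston above Dunmore: 11 − 4 = 7.
Kelston wins the head-to-head 7–4.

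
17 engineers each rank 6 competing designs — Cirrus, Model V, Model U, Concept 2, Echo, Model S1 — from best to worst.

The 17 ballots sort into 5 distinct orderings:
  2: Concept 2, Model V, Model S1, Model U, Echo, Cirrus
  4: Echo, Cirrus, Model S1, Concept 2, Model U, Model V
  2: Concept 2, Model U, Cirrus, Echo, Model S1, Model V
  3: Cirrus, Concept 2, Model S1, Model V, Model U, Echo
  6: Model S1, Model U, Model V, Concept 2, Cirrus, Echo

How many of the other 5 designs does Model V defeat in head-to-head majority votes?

Model V against each rival (17 engineers):
Model V–Cirrus: Cirrus 9–8.
Model V–Model U: Model U 12–5.
Model V vs Concept 2: Concept 2 wins 11–6.
Model V–Echo: Model V 11–6.
Model V vs Model S1: Model S1, 15–2.
Model V beats Echo; loses to Cirrus, Model U, Concept 2, Model S1 — 1 pairwise win.

1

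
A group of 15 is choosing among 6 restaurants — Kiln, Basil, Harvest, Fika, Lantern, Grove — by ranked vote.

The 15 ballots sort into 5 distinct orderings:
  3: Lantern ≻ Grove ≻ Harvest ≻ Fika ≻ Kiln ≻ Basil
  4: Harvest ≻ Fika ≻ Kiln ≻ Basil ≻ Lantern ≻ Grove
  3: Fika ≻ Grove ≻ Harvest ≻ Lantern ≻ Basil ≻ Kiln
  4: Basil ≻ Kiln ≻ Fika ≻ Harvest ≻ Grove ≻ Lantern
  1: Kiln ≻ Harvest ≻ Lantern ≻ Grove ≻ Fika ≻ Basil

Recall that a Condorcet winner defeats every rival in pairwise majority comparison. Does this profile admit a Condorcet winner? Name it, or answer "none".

Pairwise majorities:
Kiln–Basil: Kiln 8–7.
Kiln vs Harvest: Harvest, 10–5.
Kiln vs Fika: Fika, 10–5.
Kiln vs Lantern: Kiln, 9–6.
Kiln vs Grove: Kiln, 9–6.
Basil vs Harvest: Harvest, 11–4.
Basil vs Fika: Fika wins 11–4.
Basil vs Lantern: Basil wins 8–7.
Basil–Grove: Basil 8–7.
Harvest vs Fika: Harvest wins 8–7.
Harvest–Lantern: Harvest 12–3.
Harvest–Grove: Harvest 9–6.
Fika–Lantern: Fika 11–4.
Fika–Grove: Fika 11–4.
Lantern–Grove: Lantern 8–7.
Harvest defeats every rival head-to-head and is the Condorcet winner.

Harvest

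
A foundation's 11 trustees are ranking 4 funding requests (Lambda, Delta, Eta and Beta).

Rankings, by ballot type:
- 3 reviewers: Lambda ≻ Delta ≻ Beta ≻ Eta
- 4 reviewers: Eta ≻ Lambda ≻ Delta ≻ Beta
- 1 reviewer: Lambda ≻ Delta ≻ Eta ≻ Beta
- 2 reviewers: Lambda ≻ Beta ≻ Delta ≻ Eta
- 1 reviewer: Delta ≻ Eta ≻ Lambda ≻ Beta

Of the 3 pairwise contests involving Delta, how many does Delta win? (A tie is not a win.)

2

Delta against each rival (11 reviewers):
Delta vs Lambda: 1 to 10, Lambda.
Delta vs Eta: 7 to 4, Delta.
Delta vs Beta: Delta, 9–2.
Delta beats Eta, Beta; loses to Lambda — 2 pairwise wins.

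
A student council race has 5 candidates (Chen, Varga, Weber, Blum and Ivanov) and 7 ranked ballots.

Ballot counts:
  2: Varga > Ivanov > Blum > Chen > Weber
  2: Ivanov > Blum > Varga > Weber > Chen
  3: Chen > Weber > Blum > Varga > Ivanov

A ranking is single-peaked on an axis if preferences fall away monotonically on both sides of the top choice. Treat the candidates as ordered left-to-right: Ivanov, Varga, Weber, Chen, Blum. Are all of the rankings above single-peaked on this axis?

Axis positions: Ivanov=1, Varga=2, Weber=3, Chen=4, Blum=5.
Group 1: ranking walks positions 2-1-5-4-3; Blum is ranked above Weber even though Weber lies between Blum and the peak Varga on the axis — preferences dip and rise again. Not single-peaked.
Group 2: ranking walks positions 1-5-2-3-4; Blum is ranked above Varga even though Varga lies between Blum and the peak Ivanov on the axis — preferences dip and rise again. Not single-peaked.
Group 3 (peak Chen at position 4): ranking walks positions 4-3-5-2-1, expanding outward from the peak — single-peaked.
Group 1 violates single-peakedness, so the profile is not single-peaked on this axis.

no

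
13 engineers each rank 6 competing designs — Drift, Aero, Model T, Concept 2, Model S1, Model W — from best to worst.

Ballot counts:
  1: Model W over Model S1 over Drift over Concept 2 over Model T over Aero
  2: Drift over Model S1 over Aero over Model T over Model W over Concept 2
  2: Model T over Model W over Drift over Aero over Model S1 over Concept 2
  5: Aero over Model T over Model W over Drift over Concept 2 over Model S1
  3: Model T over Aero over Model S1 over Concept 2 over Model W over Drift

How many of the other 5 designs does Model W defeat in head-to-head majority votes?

Model W against each rival (13 engineers):
Model W vs Drift: 11 to 2, Model W.
Model W vs Aero: Aero wins 10–3.
Model W vs Model T: Model T, 12–1.
Model W vs Concept 2: 10 to 3, Model W.
Model W vs Model S1: Model W wins 8–5.
Model W beats Drift, Concept 2, Model S1; loses to Aero, Model T — 3 pairwise wins.

3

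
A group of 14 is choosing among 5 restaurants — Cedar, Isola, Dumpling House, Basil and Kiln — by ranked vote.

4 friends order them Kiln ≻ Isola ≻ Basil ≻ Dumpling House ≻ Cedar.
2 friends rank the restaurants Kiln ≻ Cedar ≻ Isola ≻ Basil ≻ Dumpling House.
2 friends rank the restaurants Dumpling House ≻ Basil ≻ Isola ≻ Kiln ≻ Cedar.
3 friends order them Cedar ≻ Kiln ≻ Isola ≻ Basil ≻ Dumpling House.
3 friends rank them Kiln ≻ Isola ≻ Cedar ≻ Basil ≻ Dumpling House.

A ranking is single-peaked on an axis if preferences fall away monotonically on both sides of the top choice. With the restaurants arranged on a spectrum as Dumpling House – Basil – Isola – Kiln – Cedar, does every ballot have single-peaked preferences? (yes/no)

yes

Axis positions: Dumpling House=1, Basil=2, Isola=3, Kiln=4, Cedar=5.
Ballot type 1 (peak Kiln at position 4): ranking walks positions 4-3-2-1-5, expanding outward from the peak — single-peaked.
Ballot type 2 (peak Kiln at position 4): ranking walks positions 4-5-3-2-1, expanding outward from the peak — single-peaked.
Ballot type 3 (peak Dumpling House at position 1): ranking walks positions 1-2-3-4-5, expanding outward from the peak — single-peaked.
Ballot type 4 (peak Cedar at position 5): ranking walks positions 5-4-3-2-1, expanding outward from the peak — single-peaked.
Ballot type 5 (peak Kiln at position 4): ranking walks positions 4-3-5-2-1, expanding outward from the peak — single-peaked.
Every ranking is single-peaked on this axis.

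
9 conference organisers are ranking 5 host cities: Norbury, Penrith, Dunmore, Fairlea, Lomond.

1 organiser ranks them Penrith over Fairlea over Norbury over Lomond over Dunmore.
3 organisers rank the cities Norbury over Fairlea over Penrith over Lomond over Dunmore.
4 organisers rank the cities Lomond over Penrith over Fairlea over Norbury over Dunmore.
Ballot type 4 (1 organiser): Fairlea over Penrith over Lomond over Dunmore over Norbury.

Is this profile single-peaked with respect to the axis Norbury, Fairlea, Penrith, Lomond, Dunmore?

yes

Axis positions: Norbury=1, Fairlea=2, Penrith=3, Lomond=4, Dunmore=5.
Ballot type 1 (peak Penrith at position 3): ranking walks positions 3-2-1-4-5, expanding outward from the peak — single-peaked.
Ballot type 2 (peak Norbury at position 1): ranking walks positions 1-2-3-4-5, expanding outward from the peak — single-peaked.
Ballot type 3 (peak Lomond at position 4): ranking walks positions 4-3-2-1-5, expanding outward from the peak — single-peaked.
Ballot type 4 (peak Fairlea at position 2): ranking walks positions 2-3-4-5-1, expanding outward from the peak — single-peaked.
Every ranking is single-peaked on this axis.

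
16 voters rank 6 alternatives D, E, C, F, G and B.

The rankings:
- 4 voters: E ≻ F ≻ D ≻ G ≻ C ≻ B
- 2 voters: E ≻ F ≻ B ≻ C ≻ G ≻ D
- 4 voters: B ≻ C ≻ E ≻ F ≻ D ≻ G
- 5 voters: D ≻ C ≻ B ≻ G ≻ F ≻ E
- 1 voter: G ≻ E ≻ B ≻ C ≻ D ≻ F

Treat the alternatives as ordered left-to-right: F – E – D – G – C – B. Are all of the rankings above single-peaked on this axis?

no

Axis positions: F=1, E=2, D=3, G=4, C=5, B=6.
Group 1 (peak E at position 2): ranking walks positions 2-1-3-4-5-6, expanding outward from the peak — single-peaked.
Group 2: ranking walks positions 2-1-6-5-4-3; B is ranked above D even though D lies between B and the peak E on the axis — preferences dip and rise again. Not single-peaked.
Group 3: ranking walks positions 6-5-2-1-3-4; E is ranked above G even though G lies between E and the peak B on the axis — preferences dip and rise again. Not single-peaked.
Group 4: ranking walks positions 3-5-6-4-1-2; C is ranked above G even though G lies between C and the peak D on the axis — preferences dip and rise again. Not single-peaked.
Group 5: ranking walks positions 4-2-6-5-3-1; E is ranked above D even though D lies between E and the peak G on the axis — preferences dip and rise again. Not single-peaked.
Group 2 violates single-peakedness, so the profile is not single-peaked on this axis.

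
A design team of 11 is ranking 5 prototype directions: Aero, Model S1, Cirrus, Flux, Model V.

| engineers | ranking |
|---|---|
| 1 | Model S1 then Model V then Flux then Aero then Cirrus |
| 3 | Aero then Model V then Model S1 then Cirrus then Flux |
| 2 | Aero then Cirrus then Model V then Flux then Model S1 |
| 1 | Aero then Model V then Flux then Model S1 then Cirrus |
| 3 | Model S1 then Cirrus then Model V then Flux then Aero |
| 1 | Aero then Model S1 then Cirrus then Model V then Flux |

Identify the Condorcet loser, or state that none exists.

Flux

Pairwise majorities:
Aero vs Model S1: Aero wins 7–4.
Aero vs Cirrus: Aero, 8–3.
Aero vs Flux: Aero wins 7–4.
Aero vs Model V: Aero, 7–4.
Model S1 vs Cirrus: 9 to 2, Model S1.
Model S1 vs Flux: 8 to 3, Model S1.
Model S1 vs Model V: 5 to 6, Model V.
Cirrus vs Flux: Cirrus wins 9–2.
Cirrus vs Model V: Cirrus preferred on 2+3+1 = 6 ballots; Cirrus wins 6–5.
Flux vs Model V: 0 for Flux, 11 for Model V — Model V by 11–0.
Only Flux has no wins; Flux is the Condorcet loser.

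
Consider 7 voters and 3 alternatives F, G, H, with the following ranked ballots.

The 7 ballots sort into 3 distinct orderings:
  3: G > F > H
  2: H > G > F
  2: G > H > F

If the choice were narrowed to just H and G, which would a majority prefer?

Ballots ranking H above G: 2.
Ballots ranking G above H: 7 − 2 = 5.
G wins the head-to-head 5–2.

G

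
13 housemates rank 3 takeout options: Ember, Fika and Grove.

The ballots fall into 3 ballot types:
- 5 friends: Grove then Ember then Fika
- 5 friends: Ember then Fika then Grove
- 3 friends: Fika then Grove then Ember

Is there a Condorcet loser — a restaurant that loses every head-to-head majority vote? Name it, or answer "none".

Pairwise majorities:
Ember vs Fika: 10 to 3, Ember.
Ember vs Grove: Grove wins 8–5.
Fika vs Grove: 5+3 = 8 for Fika, 5 for Grove — Fika by 8–5.
Every restaurant wins at least one matchup (Ember beats Fika; Fika beats Grove; Grove beats Ember), so there is no Condorcet loser.

none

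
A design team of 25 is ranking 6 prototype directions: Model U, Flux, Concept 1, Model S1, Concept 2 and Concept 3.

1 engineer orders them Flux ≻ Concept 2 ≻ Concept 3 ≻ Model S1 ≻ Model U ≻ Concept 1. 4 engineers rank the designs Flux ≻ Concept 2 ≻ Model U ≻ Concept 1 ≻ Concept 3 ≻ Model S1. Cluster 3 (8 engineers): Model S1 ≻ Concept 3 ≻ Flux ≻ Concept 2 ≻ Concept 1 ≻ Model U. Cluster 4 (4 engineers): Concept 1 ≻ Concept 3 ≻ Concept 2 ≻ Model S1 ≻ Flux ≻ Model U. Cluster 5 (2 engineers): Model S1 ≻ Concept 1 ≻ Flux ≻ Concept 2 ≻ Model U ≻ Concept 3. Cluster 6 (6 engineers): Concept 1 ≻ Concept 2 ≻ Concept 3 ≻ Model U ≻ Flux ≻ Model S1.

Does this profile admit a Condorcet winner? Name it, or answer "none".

Pairwise majorities:
Model U vs Flux: 6 to 19, Flux.
Model U vs Concept 1: 5 to 20, Concept 1.
Model U vs Model S1: 4+6 = 10 for Model U, 15 for Model S1 — Model S1 by 15–10.
Model U vs Concept 2: 0 to 25, Concept 2.
Model U vs Concept 3: Model U is ranked higher on 4+2 = 6 ballots, Concept 3 on 19. Concept 3 wins 19–6.
Flux vs Concept 1: Flux is ranked higher on 1+4+8 = 13 ballots, Concept 1 on 12. Flux wins 13–12.
Flux vs Model S1: Flux is ranked higher on 1+4+6 = 11 ballots, Model S1 on 14. Model S1 wins 14–11.
Flux vs Concept 2: Flux is ranked higher on 1+4+8+2 = 15 ballots, Concept 2 on 10. Flux wins 15–10.
Flux vs Concept 3: 7 to 18, Concept 3.
Concept 1 vs Model S1: Concept 1 is ranked higher on 4+4+6 = 14 ballots, Model S1 on 11. Concept 1 wins 14–11.
Concept 1 vs Concept 2: Concept 1 preferred on 4+2+6 = 12 ballots; Concept 2 wins 13–12.
Concept 1 vs Concept 3: Concept 1 preferred on 4+4+2+6 = 16 ballots; Concept 1 wins 16–9.
Model S1 vs Concept 2: Model S1 preferred on 8+2 = 10 ballots; Concept 2 wins 15–10.
Model S1 vs Concept 3: 10 to 15, Concept 3.
Concept 2 vs Concept 3: Concept 2 preferred on 1+4+2+6 = 13 ballots; Concept 2 wins 13–12.
Every design loses at least once (Model U loses to Flux; Flux loses to Model S1; Concept 1 loses to Flux; Model S1 loses to Concept 1; Concept 2 loses to Flux; Concept 3 loses to Concept 1). The majority relation contains the cycle Flux → Concept 1 → Model S1 → Flux, so there is no Condorcet winner.

none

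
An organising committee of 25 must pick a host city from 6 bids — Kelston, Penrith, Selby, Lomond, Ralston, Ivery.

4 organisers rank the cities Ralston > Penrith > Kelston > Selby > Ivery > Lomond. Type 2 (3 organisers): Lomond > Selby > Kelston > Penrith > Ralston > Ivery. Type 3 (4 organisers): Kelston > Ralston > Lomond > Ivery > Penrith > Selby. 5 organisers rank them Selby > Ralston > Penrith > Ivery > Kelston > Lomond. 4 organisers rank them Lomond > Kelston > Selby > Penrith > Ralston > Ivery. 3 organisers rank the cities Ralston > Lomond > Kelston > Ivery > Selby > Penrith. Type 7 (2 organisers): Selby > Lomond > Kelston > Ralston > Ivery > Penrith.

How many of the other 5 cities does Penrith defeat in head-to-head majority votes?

1

Penrith against each rival (25 organisers):
Penrith vs Kelston: Penrith preferred on 4+5 = 9 ballots; Kelston wins 16–9.
Penrith vs Selby: Selby wins 17–8.
Penrith vs Lomond: Lomond, 16–9.
Penrith vs Ralston: Ralston, 18–7.
Penrith vs Ivery: 4+3+5+4 = 16 for Penrith, 9 for Ivery — Penrith by 16–9.
Penrith beats Ivery; loses to Kelston, Selby, Lomond, Ralston — 1 pairwise win.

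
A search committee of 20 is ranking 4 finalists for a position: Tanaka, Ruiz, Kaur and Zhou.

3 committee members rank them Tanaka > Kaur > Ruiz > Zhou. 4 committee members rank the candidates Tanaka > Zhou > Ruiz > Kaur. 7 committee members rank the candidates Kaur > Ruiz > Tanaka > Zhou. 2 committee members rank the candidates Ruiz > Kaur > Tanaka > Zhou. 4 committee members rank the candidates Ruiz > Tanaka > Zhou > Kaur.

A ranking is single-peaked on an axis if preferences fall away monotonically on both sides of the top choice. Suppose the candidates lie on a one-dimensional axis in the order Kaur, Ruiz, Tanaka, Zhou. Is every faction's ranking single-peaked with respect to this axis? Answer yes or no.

no

Axis positions: Kaur=1, Ruiz=2, Tanaka=3, Zhou=4.
Faction 1: ranking walks positions 3-1-2-4; Kaur is ranked above Ruiz even though Ruiz lies between Kaur and the peak Tanaka on the axis — preferences dip and rise again. Not single-peaked.
Faction 2 (peak Tanaka at position 3): ranking walks positions 3-4-2-1, expanding outward from the peak — single-peaked.
Faction 3 (peak Kaur at position 1): ranking walks positions 1-2-3-4, expanding outward from the peak — single-peaked.
Faction 4 (peak Ruiz at position 2): ranking walks positions 2-1-3-4, expanding outward from the peak — single-peaked.
Faction 5 (peak Ruiz at position 2): ranking walks positions 2-3-4-1, expanding outward from the peak — single-peaked.
Faction 1 violates single-peakedness, so the profile is not single-peaked on this axis.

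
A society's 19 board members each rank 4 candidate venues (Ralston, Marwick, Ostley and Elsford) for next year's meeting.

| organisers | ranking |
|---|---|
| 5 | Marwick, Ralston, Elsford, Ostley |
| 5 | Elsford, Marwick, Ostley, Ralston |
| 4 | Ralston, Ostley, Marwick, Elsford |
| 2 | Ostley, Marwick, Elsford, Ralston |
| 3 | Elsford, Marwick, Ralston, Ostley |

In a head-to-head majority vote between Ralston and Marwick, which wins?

Ballots ranking Ralston above Marwick: 4.
Ballots ranking Marwick above Ralston: 19 − 4 = 15.
Marwick wins the head-to-head 15–4.

Marwick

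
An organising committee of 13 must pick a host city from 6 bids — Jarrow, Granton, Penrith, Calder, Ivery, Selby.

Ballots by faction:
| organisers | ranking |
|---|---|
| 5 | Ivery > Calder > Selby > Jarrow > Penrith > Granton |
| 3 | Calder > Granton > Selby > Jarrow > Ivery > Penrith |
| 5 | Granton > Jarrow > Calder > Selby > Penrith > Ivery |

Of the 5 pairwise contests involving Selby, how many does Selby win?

Selby against each rival (13 organisers):
Selby–Jarrow: Selby 8–5.
Selby vs Granton: Selby is ranked higher on 5 ballots, Granton on 8. Granton wins 8–5.
Selby vs Penrith: Selby wins 13–0.
Selby vs Calder: Selby is ranked higher on 0 ballots, Calder on 13. Calder wins 13–0.
Selby–Ivery: Selby 8–5.
Selby beats Jarrow, Penrith, Ivery; loses to Granton, Calder — 3 pairwise wins.

3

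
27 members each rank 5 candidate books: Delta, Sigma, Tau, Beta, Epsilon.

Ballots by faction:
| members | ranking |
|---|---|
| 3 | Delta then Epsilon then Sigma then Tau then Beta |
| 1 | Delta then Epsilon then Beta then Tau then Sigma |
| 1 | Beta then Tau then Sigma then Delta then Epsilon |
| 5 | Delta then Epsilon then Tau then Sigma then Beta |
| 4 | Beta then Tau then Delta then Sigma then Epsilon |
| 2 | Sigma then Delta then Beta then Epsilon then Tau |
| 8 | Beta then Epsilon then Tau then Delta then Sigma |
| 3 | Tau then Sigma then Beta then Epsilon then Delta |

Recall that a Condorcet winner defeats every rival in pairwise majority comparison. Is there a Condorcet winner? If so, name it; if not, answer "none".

Beta

Pairwise majorities:
Delta vs Sigma: Delta wins 21–6.
Delta–Tau: Tau 16–11.
Delta–Beta: Beta 16–11.
Delta–Epsilon: Delta 16–11.
Sigma–Tau: Tau 22–5.
Sigma–Beta: Beta 14–13.
Sigma vs Epsilon: Epsilon wins 17–10.
Tau vs Beta: Beta wins 16–11.
Tau–Epsilon: Epsilon 19–8.
Beta vs Epsilon: Beta wins 18–9.
Beta defeats every rival head-to-head and is the Condorcet winner.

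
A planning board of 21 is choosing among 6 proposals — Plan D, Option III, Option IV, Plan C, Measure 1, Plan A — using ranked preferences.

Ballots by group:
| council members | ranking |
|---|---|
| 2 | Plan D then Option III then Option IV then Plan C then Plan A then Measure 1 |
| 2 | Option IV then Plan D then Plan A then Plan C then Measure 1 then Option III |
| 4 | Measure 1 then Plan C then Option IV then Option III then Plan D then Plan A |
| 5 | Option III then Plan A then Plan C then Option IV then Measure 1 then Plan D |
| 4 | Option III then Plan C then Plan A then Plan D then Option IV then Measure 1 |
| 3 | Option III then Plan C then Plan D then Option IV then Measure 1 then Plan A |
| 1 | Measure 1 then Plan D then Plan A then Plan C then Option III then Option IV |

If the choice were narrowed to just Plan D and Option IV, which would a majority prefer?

Ballots ranking Plan D above Option IV: 2 + 4 + 3 + 1 = 10.
Ballots ranking Option IV above Plan D: 21 − 10 = 11.
Option IV wins the head-to-head 11–10.

Option IV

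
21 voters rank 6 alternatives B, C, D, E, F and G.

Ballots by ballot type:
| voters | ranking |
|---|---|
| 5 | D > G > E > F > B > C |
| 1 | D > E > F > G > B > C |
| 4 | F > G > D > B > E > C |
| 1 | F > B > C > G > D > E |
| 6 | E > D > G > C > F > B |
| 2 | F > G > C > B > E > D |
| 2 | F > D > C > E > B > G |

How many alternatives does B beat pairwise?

1

B against each rival (21 voters):
B vs C: 11 to 10, B.
B–D: D 18–3.
B–E: E 14–7.
B vs F: 0 to 21, F.
B vs G: 1+2 = 3 for B, 18 for G — G by 18–3.
B beats C; loses to D, E, F, G — 1 pairwise win.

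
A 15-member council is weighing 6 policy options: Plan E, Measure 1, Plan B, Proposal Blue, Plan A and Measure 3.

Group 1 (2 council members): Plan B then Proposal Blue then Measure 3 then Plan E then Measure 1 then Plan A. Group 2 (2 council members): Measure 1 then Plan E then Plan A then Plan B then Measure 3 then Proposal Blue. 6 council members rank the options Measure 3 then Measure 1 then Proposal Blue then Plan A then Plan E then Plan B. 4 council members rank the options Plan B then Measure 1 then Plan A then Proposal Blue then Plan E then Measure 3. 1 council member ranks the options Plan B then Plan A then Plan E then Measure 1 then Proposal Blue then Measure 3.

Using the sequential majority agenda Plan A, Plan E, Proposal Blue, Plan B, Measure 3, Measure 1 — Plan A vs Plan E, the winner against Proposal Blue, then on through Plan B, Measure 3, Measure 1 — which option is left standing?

Measure 1

Round 1: Plan A vs Plan E — 11–4, Plan A advances.
Round 2: Plan A vs Proposal Blue — 7–8, Proposal Blue advances.
Round 3: Proposal Blue vs Plan B — 6–9, Plan B advances.
Round 4: Plan B vs Measure 3 — 9–6, Plan B advances.
Round 5: Plan B vs Measure 1 — 7–8, Measure 1 advances.
The agenda winner is Measure 1.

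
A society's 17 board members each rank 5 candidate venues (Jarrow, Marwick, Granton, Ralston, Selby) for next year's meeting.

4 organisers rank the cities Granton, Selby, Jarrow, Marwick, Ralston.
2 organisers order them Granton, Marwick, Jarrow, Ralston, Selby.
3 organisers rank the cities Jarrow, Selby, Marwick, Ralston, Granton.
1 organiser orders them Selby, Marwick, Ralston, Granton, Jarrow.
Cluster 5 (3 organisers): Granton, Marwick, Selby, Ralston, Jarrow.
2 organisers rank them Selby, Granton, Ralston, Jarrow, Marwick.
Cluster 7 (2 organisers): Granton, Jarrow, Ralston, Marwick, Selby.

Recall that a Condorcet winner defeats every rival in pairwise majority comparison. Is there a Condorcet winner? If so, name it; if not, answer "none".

Granton

Pairwise majorities:
Jarrow vs Marwick: Jarrow, 11–6.
Jarrow vs Granton: 3 to 14, Granton.
Jarrow vs Ralston: Jarrow wins 11–6.
Jarrow–Selby: Selby 10–7.
Marwick vs Granton: Granton, 13–4.
Marwick vs Ralston: 4+2+3+1+3 = 13 for Marwick, 4 for Ralston — Marwick by 13–4.
Marwick vs Selby: Marwick preferred on 2+3+2 = 7 ballots; Selby wins 10–7.
Granton vs Ralston: Granton is ranked higher on 4+2+3+2+2 = 13 ballots, Ralston on 4. Granton wins 13–4.
Granton–Selby: Granton 11–6.
Ralston vs Selby: Ralston is ranked higher on 2+2 = 4 ballots, Selby on 13. Selby wins 13–4.
Granton defeats every rival head-to-head and is the Condorcet winner.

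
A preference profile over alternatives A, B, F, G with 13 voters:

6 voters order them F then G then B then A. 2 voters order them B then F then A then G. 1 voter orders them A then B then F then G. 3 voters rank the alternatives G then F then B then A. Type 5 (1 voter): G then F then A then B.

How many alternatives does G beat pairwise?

G against each rival (13 voters):
G vs A: G is ranked higher on 6+3+1 = 10 ballots, A on 3. G wins 10–3.
G vs B: 10 to 3, G.
G vs F: 3+1 = 4 for G, 9 for F — F by 9–4.
G beats A, B; loses to F — 2 pairwise wins.

2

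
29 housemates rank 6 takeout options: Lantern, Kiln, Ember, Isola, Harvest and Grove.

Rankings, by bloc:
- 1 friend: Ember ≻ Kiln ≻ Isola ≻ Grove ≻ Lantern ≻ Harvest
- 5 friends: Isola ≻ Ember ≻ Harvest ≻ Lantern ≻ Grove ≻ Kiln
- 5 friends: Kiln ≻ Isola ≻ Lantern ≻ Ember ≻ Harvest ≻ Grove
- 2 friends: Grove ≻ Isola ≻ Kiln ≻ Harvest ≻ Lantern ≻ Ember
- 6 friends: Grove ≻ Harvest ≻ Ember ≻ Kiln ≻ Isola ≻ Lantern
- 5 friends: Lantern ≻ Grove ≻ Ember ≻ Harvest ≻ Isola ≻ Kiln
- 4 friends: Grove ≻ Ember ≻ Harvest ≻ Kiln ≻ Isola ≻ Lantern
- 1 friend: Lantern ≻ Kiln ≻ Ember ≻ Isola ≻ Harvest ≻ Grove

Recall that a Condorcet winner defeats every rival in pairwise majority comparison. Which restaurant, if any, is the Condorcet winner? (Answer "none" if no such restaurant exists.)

Check each pair by majority over 29 ballots:
Lantern–Kiln: Kiln 18–11.
Lantern–Ember: Ember 16–13.
Lantern vs Isola: Isola wins 23–6.
Lantern–Harvest: Harvest 17–12.
Lantern vs Grove: Lantern, 16–13.
Kiln vs Ember: Ember, 21–8.
Kiln vs Isola: Kiln wins 17–12.
Kiln vs Harvest: Harvest, 20–9.
Kiln–Grove: Grove 22–7.
Ember vs Isola: Ember wins 17–12.
Ember vs Harvest: Ember, 21–8.
Ember–Grove: Grove 17–12.
Isola vs Harvest: Harvest wins 15–14.
Isola vs Grove: Grove wins 17–12.
Harvest–Grove: Grove 18–11.
Each restaurant drops at least one matchup (Lantern loses to Kiln; Kiln loses to Ember; Ember loses to Grove; Isola loses to Kiln; Harvest loses to Ember; Grove loses to Lantern); the cycle Lantern → Grove → Kiln → Lantern rules out a Condorcet winner.

none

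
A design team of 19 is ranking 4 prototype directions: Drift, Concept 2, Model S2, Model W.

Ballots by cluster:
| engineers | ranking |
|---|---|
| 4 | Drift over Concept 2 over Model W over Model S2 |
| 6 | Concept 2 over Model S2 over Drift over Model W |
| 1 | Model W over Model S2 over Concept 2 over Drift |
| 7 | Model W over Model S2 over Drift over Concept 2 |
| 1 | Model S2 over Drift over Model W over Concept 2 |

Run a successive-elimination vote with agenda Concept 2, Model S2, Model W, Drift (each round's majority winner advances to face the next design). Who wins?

Drift

Round 1: Concept 2 vs Model S2 — 10–9, Concept 2 advances.
Round 2: Concept 2 vs Model W — 10–9, Concept 2 advances.
Round 3: Concept 2 vs Drift — 7–12, Drift advances.
The agenda winner is Drift.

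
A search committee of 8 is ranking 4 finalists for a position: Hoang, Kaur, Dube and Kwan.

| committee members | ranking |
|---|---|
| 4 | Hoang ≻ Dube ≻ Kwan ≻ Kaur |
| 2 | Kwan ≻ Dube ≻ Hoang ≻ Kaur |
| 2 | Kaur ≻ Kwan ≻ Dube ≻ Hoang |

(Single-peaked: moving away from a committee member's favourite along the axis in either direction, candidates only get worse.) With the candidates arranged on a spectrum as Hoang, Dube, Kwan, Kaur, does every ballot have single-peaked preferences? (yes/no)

Axis positions: Hoang=1, Dube=2, Kwan=3, Kaur=4.
Ballot type 1 (peak Hoang at position 1): ranking walks positions 1-2-3-4, expanding outward from the peak — single-peaked.
Ballot type 2 (peak Kwan at position 3): ranking walks positions 3-2-1-4, expanding outward from the peak — single-peaked.
Ballot type 3 (peak Kaur at position 4): ranking walks positions 4-3-2-1, expanding outward from the peak — single-peaked.
Every ranking is single-peaked on this axis.

yes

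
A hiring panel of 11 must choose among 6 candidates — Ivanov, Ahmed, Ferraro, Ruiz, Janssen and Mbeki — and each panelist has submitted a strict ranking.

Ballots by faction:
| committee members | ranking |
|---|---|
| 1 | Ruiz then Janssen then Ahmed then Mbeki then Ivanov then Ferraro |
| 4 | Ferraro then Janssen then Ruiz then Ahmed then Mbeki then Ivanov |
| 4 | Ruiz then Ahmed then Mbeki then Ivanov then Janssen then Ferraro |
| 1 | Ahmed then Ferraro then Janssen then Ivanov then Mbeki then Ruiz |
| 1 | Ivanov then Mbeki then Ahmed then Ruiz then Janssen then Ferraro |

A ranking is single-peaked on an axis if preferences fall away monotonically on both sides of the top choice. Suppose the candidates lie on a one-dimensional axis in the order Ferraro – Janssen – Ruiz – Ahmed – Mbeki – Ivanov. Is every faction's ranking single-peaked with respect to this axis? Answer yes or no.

Axis positions: Ferraro=1, Janssen=2, Ruiz=3, Ahmed=4, Mbeki=5, Ivanov=6.
Faction 1 (peak Ruiz at position 3): ranking walks positions 3-2-4-5-6-1, expanding outward from the peak — single-peaked.
Faction 2 (peak Ferraro at position 1): ranking walks positions 1-2-3-4-5-6, expanding outward from the peak — single-peaked.
Faction 3 (peak Ruiz at position 3): ranking walks positions 3-4-5-6-2-1, expanding outward from the peak — single-peaked.
Faction 4: ranking walks positions 4-1-2-6-5-3; Ferraro is ranked above Ruiz even though Ruiz lies between Ferraro and the peak Ahmed on the axis — preferences dip and rise again. Not single-peaked.
Faction 5 (peak Ivanov at position 6): ranking walks positions 6-5-4-3-2-1, expanding outward from the peak — single-peaked.
Faction 4 violates single-peakedness, so the profile is not single-peaked on this axis.

no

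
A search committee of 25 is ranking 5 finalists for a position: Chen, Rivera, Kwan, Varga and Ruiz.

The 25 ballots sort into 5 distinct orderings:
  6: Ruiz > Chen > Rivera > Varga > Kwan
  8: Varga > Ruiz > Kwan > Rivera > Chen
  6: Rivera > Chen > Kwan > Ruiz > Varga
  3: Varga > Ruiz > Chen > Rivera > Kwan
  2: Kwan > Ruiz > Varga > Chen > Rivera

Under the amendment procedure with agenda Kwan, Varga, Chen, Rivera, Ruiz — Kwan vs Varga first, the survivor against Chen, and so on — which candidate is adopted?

Ruiz

Round 1: Kwan vs Varga — 8–17, Varga advances.
Round 2: Varga vs Chen — 13–12, Varga advances.
Round 3: Varga vs Rivera — 13–12, Varga advances.
Round 4: Varga vs Ruiz — 11–14, Ruiz advances.
Ruiz survives the agenda.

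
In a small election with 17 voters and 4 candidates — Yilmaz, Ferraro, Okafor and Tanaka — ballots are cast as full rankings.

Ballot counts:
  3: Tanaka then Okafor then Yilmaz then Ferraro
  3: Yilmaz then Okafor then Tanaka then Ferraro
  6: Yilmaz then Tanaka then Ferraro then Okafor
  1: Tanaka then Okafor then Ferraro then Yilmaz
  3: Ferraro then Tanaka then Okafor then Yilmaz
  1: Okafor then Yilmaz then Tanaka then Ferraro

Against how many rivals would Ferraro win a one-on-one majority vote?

Ferraro against each rival (17 voters):
Ferraro vs Yilmaz: Ferraro is ranked higher on 1+3 = 4 ballots, Yilmaz on 13. Yilmaz wins 13–4.
Ferraro vs Okafor: 6+3 = 9 for Ferraro, 8 for Okafor — Ferraro by 9–8.
Ferraro vs Tanaka: 3 for Ferraro, 14 for Tanaka — Tanaka by 14–3.
Ferraro beats Okafor; loses to Yilmaz, Tanaka — 1 pairwise win.

1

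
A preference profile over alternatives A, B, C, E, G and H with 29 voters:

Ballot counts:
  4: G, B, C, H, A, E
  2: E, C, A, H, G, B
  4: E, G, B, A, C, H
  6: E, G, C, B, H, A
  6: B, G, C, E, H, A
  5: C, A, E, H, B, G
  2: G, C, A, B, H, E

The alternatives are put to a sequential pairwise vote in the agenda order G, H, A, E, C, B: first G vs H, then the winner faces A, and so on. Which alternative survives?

C

Round 1: G vs H — 22–7, G advances.
Round 2: G vs A — 22–7, G advances.
Round 3: G vs E — 12–17, E advances.
Round 4: E vs C — 12–17, C advances.
Round 5: C vs B — 15–14, C advances.
C survives the agenda.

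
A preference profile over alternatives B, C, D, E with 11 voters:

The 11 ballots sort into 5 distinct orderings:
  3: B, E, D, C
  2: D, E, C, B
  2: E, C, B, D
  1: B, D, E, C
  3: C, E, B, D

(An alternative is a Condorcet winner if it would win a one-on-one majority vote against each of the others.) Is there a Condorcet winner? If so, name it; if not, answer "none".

Check each pair by majority over 11 ballots:
B vs C: C, 7–4.
B vs D: B wins 9–2.
B vs E: E wins 7–4.
C–D: D 6–5.
C–E: E 8–3.
D vs E: E wins 8–3.
E wins every pairwise contest, so E is the Condorcet winner.

E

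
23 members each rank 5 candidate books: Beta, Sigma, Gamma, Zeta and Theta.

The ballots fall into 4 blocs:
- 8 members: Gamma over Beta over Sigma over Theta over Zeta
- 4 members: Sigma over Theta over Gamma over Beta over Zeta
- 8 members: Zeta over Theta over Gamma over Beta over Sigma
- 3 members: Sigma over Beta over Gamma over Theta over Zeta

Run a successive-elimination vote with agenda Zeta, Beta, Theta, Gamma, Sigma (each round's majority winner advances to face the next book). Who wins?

Round 1: Zeta vs Beta — 8–15, Beta advances.
Round 2: Beta vs Theta — 11–12, Theta advances.
Round 3: Theta vs Gamma — 12–11, Theta advances.
Round 4: Theta vs Sigma — 8–15, Sigma advances.
The agenda winner is Sigma.

Sigma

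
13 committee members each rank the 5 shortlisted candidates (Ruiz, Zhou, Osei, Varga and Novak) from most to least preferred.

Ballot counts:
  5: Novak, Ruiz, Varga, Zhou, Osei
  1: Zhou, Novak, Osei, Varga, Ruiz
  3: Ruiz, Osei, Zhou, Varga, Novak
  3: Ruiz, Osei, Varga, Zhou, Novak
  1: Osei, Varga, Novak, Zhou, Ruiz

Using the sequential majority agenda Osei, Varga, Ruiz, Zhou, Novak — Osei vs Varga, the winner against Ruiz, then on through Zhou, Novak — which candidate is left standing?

Novak

Round 1: Osei vs Varga — 8–5, Osei advances.
Round 2: Osei vs Ruiz — 2–11, Ruiz advances.
Round 3: Ruiz vs Zhou — 11–2, Ruiz advances.
Round 4: Ruiz vs Novak — 6–7, Novak advances.
The agenda winner is Novak.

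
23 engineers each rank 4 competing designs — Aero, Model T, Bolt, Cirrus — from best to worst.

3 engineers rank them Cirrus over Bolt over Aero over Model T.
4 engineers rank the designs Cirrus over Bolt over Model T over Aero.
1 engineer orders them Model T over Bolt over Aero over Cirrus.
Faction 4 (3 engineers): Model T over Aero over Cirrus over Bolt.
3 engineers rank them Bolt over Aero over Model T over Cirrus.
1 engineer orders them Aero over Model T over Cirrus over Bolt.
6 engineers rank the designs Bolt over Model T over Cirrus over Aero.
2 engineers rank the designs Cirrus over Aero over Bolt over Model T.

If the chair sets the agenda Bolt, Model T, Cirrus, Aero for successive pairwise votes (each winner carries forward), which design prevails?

Round 1: Bolt vs Model T — 18–5, Bolt advances.
Round 2: Bolt vs Cirrus — 10–13, Cirrus advances.
Round 3: Cirrus vs Aero — 15–8, Cirrus advances.
Cirrus survives the agenda.

Cirrus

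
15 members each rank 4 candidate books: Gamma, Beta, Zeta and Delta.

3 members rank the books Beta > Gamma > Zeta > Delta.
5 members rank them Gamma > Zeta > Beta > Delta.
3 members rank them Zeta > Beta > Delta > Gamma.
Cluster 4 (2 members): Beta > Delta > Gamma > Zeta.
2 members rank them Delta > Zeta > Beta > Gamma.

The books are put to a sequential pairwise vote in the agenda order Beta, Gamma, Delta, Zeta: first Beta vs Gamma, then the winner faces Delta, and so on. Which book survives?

Zeta

Round 1: Beta vs Gamma — 10–5, Beta advances.
Round 2: Beta vs Delta — 13–2, Beta advances.
Round 3: Beta vs Zeta — 5–10, Zeta advances.
The agenda winner is Zeta.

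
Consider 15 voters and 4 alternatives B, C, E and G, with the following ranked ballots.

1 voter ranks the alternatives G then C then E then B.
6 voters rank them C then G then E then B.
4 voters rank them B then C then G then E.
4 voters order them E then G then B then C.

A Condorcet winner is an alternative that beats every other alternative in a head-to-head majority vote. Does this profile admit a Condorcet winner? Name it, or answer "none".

Head-to-head results (15 voters):
B vs C: B, 8–7.
B vs E: E wins 11–4.
B vs G: G, 11–4.
C–E: C 11–4.
C vs G: C, 10–5.
E–G: G 11–4.
Each alternative drops at least one matchup (B loses to E; C loses to B; E loses to C; G loses to C); the cycle B beats C beats E beats B rules out a Condorcet winner.

none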